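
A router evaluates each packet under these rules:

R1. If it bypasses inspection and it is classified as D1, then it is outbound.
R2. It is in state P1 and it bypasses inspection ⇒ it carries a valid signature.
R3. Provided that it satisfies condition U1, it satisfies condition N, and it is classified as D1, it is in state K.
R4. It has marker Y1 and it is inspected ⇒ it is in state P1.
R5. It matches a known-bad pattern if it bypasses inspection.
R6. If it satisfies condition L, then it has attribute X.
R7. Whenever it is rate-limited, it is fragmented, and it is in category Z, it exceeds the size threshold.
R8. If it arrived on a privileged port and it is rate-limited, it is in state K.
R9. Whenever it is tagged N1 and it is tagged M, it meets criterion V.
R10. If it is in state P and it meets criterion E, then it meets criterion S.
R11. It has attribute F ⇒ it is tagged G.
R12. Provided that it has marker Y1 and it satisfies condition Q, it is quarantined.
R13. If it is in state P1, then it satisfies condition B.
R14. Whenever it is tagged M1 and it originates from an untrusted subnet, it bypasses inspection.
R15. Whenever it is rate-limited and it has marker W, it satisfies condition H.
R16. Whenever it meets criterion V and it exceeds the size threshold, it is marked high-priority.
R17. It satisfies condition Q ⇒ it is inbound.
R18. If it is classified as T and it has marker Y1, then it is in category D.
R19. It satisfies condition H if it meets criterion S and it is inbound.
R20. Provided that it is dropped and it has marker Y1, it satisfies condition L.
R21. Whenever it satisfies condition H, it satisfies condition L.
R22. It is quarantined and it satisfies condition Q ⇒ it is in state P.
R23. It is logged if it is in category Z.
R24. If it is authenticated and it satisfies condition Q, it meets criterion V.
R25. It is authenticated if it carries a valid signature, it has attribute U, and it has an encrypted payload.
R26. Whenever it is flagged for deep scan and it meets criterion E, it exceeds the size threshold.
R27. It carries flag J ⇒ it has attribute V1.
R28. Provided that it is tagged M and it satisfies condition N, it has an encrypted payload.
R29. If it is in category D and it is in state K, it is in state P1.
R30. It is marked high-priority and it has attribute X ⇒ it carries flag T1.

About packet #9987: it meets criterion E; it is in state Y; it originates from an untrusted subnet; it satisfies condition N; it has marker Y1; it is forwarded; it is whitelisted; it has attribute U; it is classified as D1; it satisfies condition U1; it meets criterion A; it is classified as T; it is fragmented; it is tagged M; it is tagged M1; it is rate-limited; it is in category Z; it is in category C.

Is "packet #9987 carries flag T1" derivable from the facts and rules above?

Forward chaining from the given facts derives: is in state K, exceeds the size threshold, bypasses inspection, is in category D, is logged, has an encrypted payload, is in state P1, is outbound, carries a valid signature, matches a known-bad pattern, satisfies condition B, is authenticated.
The only rule concluding "it carries flag T1" is R30, which needs "it is marked high-priority"; that is never established.

No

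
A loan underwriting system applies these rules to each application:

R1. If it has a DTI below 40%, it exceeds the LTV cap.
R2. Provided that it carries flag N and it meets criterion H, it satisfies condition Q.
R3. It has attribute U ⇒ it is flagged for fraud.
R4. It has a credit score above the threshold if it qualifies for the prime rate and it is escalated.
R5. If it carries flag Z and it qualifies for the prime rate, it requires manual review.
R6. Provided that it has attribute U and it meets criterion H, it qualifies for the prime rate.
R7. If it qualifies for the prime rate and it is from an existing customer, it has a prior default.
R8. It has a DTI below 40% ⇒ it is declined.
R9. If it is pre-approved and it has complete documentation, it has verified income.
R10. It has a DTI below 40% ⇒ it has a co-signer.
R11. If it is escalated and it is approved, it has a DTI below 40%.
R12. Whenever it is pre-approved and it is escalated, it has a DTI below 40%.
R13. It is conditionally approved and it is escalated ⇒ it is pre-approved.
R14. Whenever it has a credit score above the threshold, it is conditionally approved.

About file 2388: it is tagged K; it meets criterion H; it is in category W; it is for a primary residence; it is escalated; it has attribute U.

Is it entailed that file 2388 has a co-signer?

Yes

By R6 (it has attribute U, it meets criterion H): it qualifies for the prime rate.
By R4 (it qualifies for the prime rate, it is escalated): it has a credit score above the threshold.
By R14 (it has a credit score above the threshold): it is conditionally approved.
By R13 (it is conditionally approved, it is escalated): it is pre-approved.
By R12 (it is pre-approved, it is escalated): it has a DTI below 40%.
By R10 (it has a DTI below 40%): it has a co-signer.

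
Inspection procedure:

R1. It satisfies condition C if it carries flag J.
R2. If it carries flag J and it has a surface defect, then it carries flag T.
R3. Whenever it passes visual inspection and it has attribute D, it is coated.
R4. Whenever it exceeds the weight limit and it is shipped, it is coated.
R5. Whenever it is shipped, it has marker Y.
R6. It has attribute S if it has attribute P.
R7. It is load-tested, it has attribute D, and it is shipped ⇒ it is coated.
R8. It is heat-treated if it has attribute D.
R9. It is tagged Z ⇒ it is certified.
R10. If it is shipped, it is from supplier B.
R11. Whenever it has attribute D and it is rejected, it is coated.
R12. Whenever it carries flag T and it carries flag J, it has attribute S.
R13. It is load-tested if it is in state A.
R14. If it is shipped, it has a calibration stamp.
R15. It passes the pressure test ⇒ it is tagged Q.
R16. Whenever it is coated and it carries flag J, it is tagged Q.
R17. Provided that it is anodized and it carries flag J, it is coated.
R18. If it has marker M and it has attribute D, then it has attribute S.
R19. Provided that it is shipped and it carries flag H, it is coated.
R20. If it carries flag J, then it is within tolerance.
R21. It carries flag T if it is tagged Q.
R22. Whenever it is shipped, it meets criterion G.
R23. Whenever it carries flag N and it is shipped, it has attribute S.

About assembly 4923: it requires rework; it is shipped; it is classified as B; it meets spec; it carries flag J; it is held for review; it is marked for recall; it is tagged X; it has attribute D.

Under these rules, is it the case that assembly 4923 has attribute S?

No

Forward chaining from the given facts derives: satisfies condition C, has marker Y, is heat-treated, is from supplier B, has a calibration stamp, is within tolerance, meets criterion G.
Rules concluding "it has attribute S": R6 needs "it has attribute P"; R12 needs "it carries flag T"; R18 needs "it has marker M"; R23 needs "it carries flag N" — none of these are established.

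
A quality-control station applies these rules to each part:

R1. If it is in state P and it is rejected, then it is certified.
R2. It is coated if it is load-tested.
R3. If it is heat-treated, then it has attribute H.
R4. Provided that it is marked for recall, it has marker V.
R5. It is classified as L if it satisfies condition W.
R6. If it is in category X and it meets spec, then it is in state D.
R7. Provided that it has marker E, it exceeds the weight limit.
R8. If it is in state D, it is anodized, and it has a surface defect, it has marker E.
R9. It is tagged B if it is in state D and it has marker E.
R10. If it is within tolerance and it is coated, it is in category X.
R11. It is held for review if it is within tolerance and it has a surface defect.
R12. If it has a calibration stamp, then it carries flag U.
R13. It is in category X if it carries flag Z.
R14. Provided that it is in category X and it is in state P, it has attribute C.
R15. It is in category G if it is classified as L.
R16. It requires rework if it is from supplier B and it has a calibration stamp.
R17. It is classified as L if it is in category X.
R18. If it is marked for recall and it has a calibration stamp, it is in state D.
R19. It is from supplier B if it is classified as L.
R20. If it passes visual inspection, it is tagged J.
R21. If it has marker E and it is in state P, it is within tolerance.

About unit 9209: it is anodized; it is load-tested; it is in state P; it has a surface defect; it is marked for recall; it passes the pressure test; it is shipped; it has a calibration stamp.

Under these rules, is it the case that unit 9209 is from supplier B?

Yes

By R2 (it is load-tested): it is coated.
By R18 (it is marked for recall, it has a calibration stamp): it is in state D.
By R8 (it is in state D, it is anodized, it has a surface defect): it has marker E.
By R21 (it has marker E, it is in state P): it is within tolerance.
By R10 (it is within tolerance, it is coated): it is in category X.
By R17 (it is in category X): it is classified as L.
By R19 (it is classified as L): it is from supplier B.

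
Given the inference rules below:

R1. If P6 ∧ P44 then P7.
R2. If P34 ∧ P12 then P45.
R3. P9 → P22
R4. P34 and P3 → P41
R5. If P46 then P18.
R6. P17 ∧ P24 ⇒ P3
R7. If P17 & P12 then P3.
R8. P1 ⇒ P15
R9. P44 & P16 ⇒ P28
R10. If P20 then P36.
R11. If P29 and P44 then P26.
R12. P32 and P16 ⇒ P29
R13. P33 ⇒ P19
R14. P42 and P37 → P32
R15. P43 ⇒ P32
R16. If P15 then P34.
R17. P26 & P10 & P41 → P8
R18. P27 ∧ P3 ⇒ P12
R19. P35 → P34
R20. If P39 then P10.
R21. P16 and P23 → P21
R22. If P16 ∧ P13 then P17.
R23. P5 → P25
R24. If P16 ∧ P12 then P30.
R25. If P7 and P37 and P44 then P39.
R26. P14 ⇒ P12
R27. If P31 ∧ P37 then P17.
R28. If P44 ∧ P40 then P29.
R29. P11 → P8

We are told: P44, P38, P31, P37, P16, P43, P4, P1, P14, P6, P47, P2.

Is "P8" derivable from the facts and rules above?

Yes

P7  (by R1: P6, P44)
P15  (by R8: P1)
P32  (by R15: P43)
P34  (by R16: P15)
P39  (by R25: P7, P37, P44)
P12  (by R26: P14)
P17  (by R27: P31, P37)
P3  (by R7: P17, P12)
P29  (by R12: P32, P16)
P10  (by R20: P39)
P41  (by R4: P34, P3)
P26  (by R11: P29, P44)
P8  (by R17: P26, P10, P41)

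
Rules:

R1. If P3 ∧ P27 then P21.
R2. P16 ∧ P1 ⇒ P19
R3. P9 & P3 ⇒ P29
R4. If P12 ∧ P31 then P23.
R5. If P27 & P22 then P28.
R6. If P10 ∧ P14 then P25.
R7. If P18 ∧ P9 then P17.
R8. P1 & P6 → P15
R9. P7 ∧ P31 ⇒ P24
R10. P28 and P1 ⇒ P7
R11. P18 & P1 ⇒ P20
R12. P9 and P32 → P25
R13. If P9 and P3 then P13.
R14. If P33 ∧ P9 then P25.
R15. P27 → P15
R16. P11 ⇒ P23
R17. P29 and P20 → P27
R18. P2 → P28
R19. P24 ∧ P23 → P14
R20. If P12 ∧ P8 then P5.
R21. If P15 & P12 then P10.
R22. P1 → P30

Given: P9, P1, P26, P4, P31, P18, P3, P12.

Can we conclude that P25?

No

Forward chaining from the given facts derives: P29, P23, P17, P20, P13, P27, P30, P21, P15, P10.
Rules concluding P25: R6 needs P14; R12 needs P32; R14 needs P33 — none of these are established.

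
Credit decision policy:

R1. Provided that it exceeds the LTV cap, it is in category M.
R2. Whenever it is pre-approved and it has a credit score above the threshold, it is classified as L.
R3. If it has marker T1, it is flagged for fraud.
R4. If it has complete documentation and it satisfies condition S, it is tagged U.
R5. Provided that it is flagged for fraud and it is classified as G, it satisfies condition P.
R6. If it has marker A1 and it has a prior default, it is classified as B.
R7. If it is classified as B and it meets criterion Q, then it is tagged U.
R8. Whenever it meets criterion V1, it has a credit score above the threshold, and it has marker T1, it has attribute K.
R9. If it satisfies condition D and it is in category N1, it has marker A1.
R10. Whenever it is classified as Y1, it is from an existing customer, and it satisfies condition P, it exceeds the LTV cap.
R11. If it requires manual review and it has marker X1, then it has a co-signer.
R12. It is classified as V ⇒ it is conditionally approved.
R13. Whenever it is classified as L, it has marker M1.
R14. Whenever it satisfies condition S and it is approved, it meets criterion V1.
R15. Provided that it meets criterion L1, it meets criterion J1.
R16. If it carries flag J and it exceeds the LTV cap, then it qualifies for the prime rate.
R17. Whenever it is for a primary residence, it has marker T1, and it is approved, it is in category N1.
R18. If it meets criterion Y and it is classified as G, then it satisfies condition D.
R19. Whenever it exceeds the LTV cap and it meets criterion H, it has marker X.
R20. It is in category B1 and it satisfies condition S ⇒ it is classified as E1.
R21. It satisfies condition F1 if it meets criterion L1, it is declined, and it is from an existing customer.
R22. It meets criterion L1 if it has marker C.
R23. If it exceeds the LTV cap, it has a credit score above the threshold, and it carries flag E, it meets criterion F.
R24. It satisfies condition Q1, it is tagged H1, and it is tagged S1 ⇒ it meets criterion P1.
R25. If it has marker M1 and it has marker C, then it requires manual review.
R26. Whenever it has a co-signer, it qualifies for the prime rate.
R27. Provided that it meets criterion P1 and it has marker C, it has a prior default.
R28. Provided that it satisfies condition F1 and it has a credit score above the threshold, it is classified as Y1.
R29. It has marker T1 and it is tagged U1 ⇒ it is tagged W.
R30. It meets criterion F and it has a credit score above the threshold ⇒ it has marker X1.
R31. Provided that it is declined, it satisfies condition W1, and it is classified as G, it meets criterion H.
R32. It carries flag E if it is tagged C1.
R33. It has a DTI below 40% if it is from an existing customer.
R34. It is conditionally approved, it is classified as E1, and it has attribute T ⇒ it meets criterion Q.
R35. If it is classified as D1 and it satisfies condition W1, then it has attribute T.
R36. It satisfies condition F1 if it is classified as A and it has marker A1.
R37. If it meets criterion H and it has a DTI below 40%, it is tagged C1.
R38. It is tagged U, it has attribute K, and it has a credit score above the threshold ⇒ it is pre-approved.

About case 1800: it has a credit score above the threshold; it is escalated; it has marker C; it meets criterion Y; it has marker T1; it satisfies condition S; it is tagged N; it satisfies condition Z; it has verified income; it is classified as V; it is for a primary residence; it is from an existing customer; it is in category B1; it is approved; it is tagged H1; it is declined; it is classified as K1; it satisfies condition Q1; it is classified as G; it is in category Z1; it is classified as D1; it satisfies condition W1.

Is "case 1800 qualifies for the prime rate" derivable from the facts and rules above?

No

Forward chaining from the given facts derives: is flagged for fraud, satisfies condition P, is conditionally approved, meets criterion V1, is in category N1, satisfies condition D, is classified as E1, meets criterion L1, meets criterion H, has a DTI below 40%, has attribute T, is tagged C1, has attribute K, has marker A1, meets criterion J1, satisfies condition F1, is classified as Y1, carries flag E, meets criterion Q, exceeds the LTV cap, has marker X, meets criterion F, has marker X1, is in category M.
Rules concluding "it qualifies for the prime rate": R16 needs "it carries flag J"; R26 needs "it has a co-signer" — none of these are established.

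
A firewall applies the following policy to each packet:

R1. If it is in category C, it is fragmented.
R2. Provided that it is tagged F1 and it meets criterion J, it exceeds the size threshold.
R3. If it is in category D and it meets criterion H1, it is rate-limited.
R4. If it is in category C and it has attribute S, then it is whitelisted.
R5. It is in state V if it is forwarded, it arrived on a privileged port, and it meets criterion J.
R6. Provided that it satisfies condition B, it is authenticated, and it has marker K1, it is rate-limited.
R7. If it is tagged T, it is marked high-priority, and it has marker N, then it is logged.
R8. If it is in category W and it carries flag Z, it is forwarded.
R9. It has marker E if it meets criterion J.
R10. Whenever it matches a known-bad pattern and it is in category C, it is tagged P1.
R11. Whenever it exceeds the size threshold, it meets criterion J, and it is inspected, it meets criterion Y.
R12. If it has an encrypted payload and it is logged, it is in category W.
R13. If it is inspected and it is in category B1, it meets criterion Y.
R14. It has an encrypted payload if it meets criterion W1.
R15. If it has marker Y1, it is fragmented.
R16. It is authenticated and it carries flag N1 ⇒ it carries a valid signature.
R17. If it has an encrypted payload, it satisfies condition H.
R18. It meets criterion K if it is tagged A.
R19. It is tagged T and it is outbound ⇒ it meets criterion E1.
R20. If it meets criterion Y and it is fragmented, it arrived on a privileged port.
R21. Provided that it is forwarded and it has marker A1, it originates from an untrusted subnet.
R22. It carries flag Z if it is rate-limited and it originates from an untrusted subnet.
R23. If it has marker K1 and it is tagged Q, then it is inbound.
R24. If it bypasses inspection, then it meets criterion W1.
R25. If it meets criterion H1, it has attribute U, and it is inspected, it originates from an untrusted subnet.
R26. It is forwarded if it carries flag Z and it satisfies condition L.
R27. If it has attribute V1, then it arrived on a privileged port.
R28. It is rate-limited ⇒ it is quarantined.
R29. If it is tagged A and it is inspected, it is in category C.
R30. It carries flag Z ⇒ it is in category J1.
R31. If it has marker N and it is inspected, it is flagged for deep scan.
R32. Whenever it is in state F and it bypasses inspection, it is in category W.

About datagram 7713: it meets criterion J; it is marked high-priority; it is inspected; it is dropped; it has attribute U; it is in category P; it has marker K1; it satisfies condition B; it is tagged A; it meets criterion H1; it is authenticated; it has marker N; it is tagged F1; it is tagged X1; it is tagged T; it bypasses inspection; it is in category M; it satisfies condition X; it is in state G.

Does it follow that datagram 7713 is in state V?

By R2 (it is tagged F1, it meets criterion J): it exceeds the size threshold.
By R6 (it satisfies condition B, it is authenticated, it has marker K1): it is rate-limited.
By R7 (it is tagged T, it is marked high-priority, it has marker N): it is logged.
By R11 (it exceeds the size threshold, it meets criterion J, it is inspected): it meets criterion Y.
By R24 (it bypasses inspection): it meets criterion W1.
By R25 (it meets criterion H1, it has attribute U, it is inspected): it originates from an untrusted subnet.
By R29 (it is tagged A, it is inspected): it is in category C.
By R1 (it is in category C): it is fragmented.
By R14 (it meets criterion W1): it has an encrypted payload.
By R20 (it meets criterion Y, it is fragmented): it arrived on a privileged port.
By R22 (it is rate-limited, it originates from an untrusted subnet): it carries flag Z.
By R12 (it has an encrypted payload, it is logged): it is in category W.
By R8 (it is in category W, it carries flag Z): it is forwarded.
By R5 (it is forwarded, it arrived on a privileged port, it meets criterion J): it is in state V.

Yes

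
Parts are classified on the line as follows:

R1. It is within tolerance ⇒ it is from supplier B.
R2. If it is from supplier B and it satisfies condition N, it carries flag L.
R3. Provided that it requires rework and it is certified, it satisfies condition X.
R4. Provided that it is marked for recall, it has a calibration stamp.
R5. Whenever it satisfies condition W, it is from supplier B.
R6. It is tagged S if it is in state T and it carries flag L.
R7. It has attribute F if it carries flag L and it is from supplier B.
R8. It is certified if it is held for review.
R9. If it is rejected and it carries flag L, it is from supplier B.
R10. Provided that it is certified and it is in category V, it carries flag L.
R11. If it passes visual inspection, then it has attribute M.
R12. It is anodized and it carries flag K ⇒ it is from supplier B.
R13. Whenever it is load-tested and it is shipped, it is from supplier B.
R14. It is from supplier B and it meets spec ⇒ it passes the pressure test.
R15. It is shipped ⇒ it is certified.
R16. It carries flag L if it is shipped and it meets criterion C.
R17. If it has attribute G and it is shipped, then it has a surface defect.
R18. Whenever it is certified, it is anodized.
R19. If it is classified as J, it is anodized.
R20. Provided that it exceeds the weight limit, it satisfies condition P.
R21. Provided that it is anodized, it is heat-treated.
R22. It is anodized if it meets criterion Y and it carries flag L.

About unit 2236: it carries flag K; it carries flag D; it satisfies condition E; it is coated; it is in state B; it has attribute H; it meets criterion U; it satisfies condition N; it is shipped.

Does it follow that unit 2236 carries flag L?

Yes

By R15 (it is shipped): it is certified.
By R18 (it is certified): it is anodized.
By R12 (it is anodized, it carries flag K): it is from supplier B.
By R2 (it is from supplier B, it satisfies condition N): it carries flag L.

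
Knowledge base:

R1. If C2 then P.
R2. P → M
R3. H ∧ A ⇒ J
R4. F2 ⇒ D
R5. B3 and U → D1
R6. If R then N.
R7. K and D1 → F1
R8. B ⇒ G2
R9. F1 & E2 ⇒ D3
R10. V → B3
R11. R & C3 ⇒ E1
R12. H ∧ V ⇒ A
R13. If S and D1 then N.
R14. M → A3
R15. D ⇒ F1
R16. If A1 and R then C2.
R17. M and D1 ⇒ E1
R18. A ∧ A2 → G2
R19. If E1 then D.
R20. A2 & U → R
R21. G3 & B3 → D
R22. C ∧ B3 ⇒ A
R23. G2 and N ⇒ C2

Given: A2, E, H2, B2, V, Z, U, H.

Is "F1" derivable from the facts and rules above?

Yes

B3  (by R10: V)
A  (by R12: H, V)
G2  (by R18: A, A2)
R  (by R20: A2, U)
D1  (by R5: B3, U)
N  (by R6: R)
C2  (by R23: G2, N)
P  (by R1: C2)
M  (by R2: P)
E1  (by R17: M, D1)
D  (by R19: E1)
F1  (by R15: D)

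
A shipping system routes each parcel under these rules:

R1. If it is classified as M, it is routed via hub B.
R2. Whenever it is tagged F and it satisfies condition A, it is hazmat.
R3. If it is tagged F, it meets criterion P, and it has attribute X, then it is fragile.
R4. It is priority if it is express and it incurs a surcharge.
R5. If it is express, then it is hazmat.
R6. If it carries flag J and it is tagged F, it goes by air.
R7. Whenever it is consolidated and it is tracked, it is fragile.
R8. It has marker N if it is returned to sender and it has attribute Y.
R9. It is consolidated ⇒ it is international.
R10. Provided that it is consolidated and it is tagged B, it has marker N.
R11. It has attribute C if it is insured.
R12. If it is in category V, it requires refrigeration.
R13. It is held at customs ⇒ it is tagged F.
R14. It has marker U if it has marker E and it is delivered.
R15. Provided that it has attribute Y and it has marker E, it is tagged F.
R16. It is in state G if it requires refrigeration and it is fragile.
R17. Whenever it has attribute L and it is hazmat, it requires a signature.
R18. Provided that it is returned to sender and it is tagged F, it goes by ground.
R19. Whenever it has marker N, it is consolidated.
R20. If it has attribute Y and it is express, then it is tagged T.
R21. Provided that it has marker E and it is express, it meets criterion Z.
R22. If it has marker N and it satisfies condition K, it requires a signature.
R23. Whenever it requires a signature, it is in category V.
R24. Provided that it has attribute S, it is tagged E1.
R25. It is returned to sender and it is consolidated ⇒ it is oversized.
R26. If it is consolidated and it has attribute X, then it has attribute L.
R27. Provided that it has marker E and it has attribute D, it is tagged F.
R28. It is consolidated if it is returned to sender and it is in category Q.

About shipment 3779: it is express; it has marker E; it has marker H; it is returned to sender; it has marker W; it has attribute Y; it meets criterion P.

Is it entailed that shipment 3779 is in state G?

Forward chaining from the given facts derives: is hazmat, has marker N, is tagged F, goes by ground, is consolidated, is tagged T, meets criterion Z, is oversized, is international.
The only rule concluding "it is in state G" is R16, which needs "it requires refrigeration"; that is never established.

No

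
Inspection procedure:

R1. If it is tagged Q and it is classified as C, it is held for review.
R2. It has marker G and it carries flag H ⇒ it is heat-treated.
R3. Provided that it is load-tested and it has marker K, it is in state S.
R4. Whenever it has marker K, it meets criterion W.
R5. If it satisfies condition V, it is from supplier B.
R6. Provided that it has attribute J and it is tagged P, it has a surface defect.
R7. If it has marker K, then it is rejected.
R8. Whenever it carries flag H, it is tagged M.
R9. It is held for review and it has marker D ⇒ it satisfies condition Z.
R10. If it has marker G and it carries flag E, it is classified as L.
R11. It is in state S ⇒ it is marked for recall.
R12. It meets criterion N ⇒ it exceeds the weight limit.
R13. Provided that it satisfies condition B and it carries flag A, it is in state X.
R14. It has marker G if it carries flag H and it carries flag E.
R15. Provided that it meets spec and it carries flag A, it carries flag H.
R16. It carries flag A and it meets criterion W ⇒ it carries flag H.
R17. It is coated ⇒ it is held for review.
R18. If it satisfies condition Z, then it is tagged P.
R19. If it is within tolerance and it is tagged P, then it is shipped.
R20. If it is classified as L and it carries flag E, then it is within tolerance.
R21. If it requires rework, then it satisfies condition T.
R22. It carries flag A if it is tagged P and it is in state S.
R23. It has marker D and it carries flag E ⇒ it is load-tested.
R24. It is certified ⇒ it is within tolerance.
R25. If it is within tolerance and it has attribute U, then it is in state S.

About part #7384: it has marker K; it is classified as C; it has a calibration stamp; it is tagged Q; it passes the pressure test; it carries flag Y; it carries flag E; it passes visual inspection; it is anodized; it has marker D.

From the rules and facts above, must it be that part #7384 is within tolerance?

By R1 (it is tagged Q, it is classified as C): it is held for review.
By R4 (it has marker K): it meets criterion W.
By R9 (it is held for review, it has marker D): it satisfies condition Z.
By R18 (it satisfies condition Z): it is tagged P.
By R23 (it has marker D, it carries flag E): it is load-tested.
By R3 (it is load-tested, it has marker K): it is in state S.
By R22 (it is tagged P, it is in state S): it carries flag A.
By R16 (it carries flag A, it meets criterion W): it carries flag H.
By R14 (it carries flag H, it carries flag E): it has marker G.
By R10 (it has marker G, it carries flag E): it is classified as L.
By R20 (it is classified as L, it carries flag E): it is within tolerance.

Yes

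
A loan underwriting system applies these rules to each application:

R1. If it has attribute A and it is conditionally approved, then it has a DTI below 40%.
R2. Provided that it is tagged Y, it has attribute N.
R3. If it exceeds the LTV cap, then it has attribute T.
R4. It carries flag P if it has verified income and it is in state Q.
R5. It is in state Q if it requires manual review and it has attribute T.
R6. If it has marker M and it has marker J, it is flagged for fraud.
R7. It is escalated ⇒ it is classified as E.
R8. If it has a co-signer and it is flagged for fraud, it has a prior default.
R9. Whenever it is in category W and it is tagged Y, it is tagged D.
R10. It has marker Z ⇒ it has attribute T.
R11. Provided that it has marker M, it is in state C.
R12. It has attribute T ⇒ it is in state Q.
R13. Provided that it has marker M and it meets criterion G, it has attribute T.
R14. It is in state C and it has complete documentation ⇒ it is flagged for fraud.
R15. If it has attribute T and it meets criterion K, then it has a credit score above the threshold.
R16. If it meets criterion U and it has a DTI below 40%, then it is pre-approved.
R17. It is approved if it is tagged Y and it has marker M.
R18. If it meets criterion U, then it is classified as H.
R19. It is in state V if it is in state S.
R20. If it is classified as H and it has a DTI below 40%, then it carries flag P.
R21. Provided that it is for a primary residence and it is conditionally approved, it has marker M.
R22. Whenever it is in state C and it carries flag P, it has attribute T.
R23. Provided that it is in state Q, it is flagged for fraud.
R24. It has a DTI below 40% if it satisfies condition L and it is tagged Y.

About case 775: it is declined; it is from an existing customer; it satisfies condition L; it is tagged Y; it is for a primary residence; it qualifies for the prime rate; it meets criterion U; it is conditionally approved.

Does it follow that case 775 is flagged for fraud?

Yes

By R18 (it meets criterion U): it is classified as H.
By R21 (it is for a primary residence, it is conditionally approved): it has marker M.
By R24 (it satisfies condition L, it is tagged Y): it has a DTI below 40%.
By R11 (it has marker M): it is in state C.
By R20 (it is classified as H, it has a DTI below 40%): it carries flag P.
By R22 (it is in state C, it carries flag P): it has attribute T.
By R12 (it has attribute T): it is in state Q.
By R23 (it is in state Q): it is flagged for fraud.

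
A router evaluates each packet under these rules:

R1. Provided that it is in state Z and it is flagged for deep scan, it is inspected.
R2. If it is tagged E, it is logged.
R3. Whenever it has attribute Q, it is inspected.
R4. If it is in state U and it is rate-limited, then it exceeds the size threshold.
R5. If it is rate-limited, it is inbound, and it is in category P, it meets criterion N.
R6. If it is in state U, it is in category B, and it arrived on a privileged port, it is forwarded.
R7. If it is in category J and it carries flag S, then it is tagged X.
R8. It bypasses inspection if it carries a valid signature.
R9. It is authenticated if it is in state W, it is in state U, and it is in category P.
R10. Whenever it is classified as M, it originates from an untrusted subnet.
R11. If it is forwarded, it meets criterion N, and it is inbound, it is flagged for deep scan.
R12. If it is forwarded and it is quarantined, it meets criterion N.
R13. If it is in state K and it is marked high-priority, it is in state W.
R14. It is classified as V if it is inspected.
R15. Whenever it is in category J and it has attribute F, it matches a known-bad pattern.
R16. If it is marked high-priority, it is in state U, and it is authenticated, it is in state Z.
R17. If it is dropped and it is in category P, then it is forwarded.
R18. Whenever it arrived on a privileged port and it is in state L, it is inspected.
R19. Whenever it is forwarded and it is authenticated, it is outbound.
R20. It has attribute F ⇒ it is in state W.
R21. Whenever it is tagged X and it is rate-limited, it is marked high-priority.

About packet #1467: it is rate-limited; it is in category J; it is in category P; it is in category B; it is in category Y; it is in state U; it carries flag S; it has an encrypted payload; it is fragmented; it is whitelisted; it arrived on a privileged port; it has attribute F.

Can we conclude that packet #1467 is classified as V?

Forward chaining from the given facts derives: exceeds the size threshold, is forwarded, is tagged X, matches a known-bad pattern, is in state W, is marked high-priority, is authenticated, is in state Z, is outbound.
The only rule concluding "it is classified as V" is R14, which needs "it is inspected"; that is never established.

No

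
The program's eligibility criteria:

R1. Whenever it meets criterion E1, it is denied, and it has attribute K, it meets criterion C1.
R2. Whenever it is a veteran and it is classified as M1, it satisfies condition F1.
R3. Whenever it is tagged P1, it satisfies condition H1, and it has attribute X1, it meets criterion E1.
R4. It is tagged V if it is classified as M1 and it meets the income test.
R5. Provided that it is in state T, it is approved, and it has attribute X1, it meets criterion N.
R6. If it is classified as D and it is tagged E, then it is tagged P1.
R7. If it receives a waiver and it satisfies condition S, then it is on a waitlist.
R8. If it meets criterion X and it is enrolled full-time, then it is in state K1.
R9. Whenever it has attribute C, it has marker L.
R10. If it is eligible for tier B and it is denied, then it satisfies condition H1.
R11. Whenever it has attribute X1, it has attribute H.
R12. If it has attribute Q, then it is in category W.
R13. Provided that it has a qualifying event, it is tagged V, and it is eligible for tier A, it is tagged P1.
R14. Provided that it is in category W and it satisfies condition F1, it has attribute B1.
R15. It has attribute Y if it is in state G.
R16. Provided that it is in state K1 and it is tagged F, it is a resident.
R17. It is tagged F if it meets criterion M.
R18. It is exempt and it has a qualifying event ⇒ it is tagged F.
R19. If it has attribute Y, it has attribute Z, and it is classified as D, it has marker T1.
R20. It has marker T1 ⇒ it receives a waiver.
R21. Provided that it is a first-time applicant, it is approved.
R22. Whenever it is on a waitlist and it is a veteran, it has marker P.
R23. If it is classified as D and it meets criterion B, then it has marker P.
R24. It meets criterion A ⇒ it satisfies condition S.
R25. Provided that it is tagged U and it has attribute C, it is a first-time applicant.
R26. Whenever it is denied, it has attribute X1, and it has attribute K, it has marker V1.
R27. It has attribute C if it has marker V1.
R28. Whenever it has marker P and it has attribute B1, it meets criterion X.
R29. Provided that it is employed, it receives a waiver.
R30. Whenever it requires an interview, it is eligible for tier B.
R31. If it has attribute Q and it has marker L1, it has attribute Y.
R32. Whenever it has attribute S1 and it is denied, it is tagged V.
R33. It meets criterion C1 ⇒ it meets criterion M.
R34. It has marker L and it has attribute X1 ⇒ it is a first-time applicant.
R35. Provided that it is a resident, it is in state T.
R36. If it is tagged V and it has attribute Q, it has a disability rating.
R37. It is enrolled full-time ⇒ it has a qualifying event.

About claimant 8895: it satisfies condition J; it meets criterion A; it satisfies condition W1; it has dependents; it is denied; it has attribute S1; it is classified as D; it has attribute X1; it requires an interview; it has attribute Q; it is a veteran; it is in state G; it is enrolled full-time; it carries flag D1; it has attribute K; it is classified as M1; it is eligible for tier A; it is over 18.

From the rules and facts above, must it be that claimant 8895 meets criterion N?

Forward chaining from the given facts derives: satisfies condition F1, has attribute H, is in category W, has attribute B1, has attribute Y, satisfies condition S, has marker V1, has attribute C, is eligible for tier B, is tagged V, has a disability rating, has a qualifying event, has marker L, satisfies condition H1, is tagged P1, is a first-time applicant, meets criterion E1, is approved, meets criterion C1, meets criterion M, is tagged F.
The only rule concluding "it meets criterion N" is R5, which needs "it is in state T"; that is never established.

No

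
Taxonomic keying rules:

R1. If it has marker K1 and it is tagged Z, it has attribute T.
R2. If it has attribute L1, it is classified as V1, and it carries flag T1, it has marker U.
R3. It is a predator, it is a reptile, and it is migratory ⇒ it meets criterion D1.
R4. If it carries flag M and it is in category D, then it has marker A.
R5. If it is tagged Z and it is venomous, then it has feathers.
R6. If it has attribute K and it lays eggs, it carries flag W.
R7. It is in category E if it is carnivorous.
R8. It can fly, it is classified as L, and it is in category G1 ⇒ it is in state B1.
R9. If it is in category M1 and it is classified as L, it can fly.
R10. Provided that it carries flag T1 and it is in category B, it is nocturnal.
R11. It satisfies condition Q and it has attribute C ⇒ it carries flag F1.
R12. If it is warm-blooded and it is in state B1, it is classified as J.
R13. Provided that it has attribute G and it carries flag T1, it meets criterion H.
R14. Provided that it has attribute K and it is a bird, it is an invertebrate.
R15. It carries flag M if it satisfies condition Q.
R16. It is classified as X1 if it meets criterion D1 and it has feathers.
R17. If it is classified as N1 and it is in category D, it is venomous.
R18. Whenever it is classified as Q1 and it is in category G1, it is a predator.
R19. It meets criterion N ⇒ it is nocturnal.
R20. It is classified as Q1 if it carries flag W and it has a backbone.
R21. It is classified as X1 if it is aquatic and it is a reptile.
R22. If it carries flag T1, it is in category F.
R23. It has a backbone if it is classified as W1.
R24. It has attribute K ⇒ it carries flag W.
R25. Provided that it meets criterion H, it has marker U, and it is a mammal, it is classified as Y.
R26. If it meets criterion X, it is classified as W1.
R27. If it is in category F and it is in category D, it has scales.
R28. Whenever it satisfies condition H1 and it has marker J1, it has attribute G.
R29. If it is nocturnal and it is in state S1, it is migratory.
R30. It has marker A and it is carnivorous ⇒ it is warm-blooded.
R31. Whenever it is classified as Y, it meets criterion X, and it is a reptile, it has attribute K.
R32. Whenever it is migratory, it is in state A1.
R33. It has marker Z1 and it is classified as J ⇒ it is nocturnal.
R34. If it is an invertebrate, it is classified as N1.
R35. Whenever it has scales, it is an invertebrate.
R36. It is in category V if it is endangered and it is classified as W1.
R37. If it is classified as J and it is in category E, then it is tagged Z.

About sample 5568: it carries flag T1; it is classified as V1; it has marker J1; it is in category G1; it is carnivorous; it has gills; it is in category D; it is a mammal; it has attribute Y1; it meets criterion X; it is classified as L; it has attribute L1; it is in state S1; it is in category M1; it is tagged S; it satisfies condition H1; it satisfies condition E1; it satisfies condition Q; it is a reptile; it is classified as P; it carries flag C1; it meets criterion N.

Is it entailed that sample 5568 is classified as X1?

Yes

By R2 (it has attribute L1, it is classified as V1, it carries flag T1): it has marker U.
By R7 (it is carnivorous): it is in category E.
By R9 (it is in category M1, it is classified as L): it can fly.
By R15 (it satisfies condition Q): it carries flag M.
By R19 (it meets criterion N): it is nocturnal.
By R22 (it carries flag T1): it is in category F.
By R26 (it meets criterion X): it is classified as W1.
By R27 (it is in category F, it is in category D): it has scales.
By R28 (it satisfies condition H1, it has marker J1): it has attribute G.
By R29 (it is nocturnal, it is in state S1): it is migratory.
By R35 (it has scales): it is an invertebrate.
By R4 (it carries flag M, it is in category D): it has marker A.
By R8 (it can fly, it is classified as L, it is in category G1): it is in state B1.
By R13 (it has attribute G, it carries flag T1): it meets criterion H.
By R23 (it is classified as W1): it has a backbone.
By R25 (it meets criterion H, it has marker U, it is a mammal): it is classified as Y.
By R30 (it has marker A, it is carnivorous): it is warm-blooded.
By R31 (it is classified as Y, it meets criterion X, it is a reptile): it has attribute K.
By R34 (it is an invertebrate): it is classified as N1.
By R12 (it is warm-blooded, it is in state B1): it is classified as J.
By R17 (it is classified as N1, it is in category D): it is venomous.
By R24 (it has attribute K): it carries flag W.
By R37 (it is classified as J, it is in category E): it is tagged Z.
By R5 (it is tagged Z, it is venomous): it has feathers.
By R20 (it carries flag W, it has a backbone): it is classified as Q1.
By R18 (it is classified as Q1, it is in category G1): it is a predator.
By R3 (it is a predator, it is a reptile, it is migratory): it meets criterion D1.
By R16 (it meets criterion D1, it has feathers): it is classified as X1.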